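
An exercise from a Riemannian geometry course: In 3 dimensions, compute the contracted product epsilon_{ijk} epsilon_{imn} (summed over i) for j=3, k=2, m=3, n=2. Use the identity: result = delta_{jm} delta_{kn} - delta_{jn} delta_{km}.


Using the identity: epsilon_{ijk} epsilon_{imn} = delta_{jm} delta_{kn} - delta_{jn} delta_{km}.
delta_{33} = 1
delta_{22} = 1
delta_{32} = 0
delta_{23} = 0
Result = 1 * 1 - 0 * 0 = 1 - 0 = 1

1


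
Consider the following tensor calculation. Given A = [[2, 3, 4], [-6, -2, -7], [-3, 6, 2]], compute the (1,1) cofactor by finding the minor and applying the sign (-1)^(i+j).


To find cofactor C_{11}, delete row 1 and column 1.
The resulting 2x2 submatrix is: [[-2, -7], [6, 2]]
Minor M_{11} = -2*2 - -7*6
  = -4 - -42 = 38
Sign = (-1)^(1+1) = (-1)^2 = 1
Cofactor C_{11} = 1 * 38 = 38

38


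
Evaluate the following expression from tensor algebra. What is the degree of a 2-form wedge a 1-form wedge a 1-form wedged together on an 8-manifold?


The degree of a wedge product is the sum of the degrees of the individual forms.
Degrees: 2, 1, 1
Total degree = 2 + 1 + 1 = 4

4


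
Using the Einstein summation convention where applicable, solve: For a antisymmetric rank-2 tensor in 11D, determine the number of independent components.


A antisymmetric rank-2 tensor in d dimensions has d(d-1)/2 independent components.
d = 11
d(d-1)/2 = 11 * 10 / 2 = 110 / 2 = 55

55


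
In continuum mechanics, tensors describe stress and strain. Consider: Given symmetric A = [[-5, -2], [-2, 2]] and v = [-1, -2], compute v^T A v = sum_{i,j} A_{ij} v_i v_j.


First compute Av:
(Av)_1 = -5*-1 + -2*-2 = 9
(Av)_2 = -2*-1 + 2*-2 = -2
Av = [9, -2]
Then v^T (Av) = -1*9 + -2*-2
= -9 + 4 = -5

-5


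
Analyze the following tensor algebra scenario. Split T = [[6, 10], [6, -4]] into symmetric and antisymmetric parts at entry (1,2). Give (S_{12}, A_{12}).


T_{12} = 10
T_{21} = 6
S_{12} = (10 + 6)/2 = 16/2 = 8
A_{12} = (10 - 6)/2 = 4/2 = 2
Check: S + A = 8 + 2 = 10 = T_{12}.

(8, 2)


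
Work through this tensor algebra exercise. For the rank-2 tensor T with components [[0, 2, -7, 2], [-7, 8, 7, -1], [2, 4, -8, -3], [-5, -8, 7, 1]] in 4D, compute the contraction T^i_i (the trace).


The contraction (trace) of a rank-2 tensor is the sum of its diagonal elements.
Diagonal entries: A[1,1] = 0, A[2,2] = 8, A[3,3] = -8, A[4,4] = 1
Tr(A) = 0 + 8 + -8 + 1 = 1

1


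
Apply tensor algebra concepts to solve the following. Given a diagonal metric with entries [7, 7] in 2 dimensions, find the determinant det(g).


For a diagonal metric, the determinant is the product of diagonal entries.
Diagonal entries: 7, 7
det(g) = 7 * 7 = 49

49


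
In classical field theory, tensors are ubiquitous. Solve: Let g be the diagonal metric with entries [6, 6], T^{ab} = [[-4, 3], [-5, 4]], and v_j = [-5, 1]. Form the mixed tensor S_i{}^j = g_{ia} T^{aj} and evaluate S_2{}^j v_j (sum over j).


Step 1: lower the first index. For a diagonal metric, g_{ia} T^{aj} = g_{ii} T^{ij} (no sum on i).
g_{22} = 6
S_2{}^1 = 6 * T^{21} = 6 * -5 = -30
S_2{}^2 = 6 * T^{22} = 6 * 4 = 24
Step 2: contract S_2{}^j with v_j.
S_2{}^1 * v_1 = -30 * -5 = 150
S_2{}^2 * v_2 = 24 * 1 = 24
Result = 150 + 24 = 174

174


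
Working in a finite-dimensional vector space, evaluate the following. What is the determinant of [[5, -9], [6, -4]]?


For a 2x2 matrix [[a, b], [c, d]], det = a*d - b*c.
a = 5, b = -9, c = 6, d = -4
a*d = 5 * -4 = -20
b*c = -9 * 6 = -54
det = -20 - -54 = 34

34


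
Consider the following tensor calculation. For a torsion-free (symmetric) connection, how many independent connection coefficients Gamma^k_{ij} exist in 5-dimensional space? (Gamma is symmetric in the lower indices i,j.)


Christoffel symbols Gamma^k_{ij} are symmetric in i,j, so there are d * d(d+1)/2 independent symbols.
d = 5
d(d+1)/2 = 5 * 6 / 2 = 15
Total = 5 * 15 = 75

75


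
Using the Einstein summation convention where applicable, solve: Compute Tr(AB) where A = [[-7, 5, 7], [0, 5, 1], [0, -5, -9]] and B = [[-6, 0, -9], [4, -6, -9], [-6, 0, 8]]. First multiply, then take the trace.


Tr(AB) = sum_i (AB)_{ii} where (AB)_{ii} = sum_k A_{ik} B_{ki}.
(AB)_{11} = -7*-6 + 5*4 + 7*-6 = 20
(AB)_{22} = 0*0 + 5*-6 + 1*0 = -30
(AB)_{33} = 0*-9 + -5*-9 + -9*8 = -27
Tr(AB) = 20 + -30 + -27 = -37

-37


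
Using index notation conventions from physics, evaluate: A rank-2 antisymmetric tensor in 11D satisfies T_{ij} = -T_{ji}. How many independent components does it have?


An antisymmetric rank-2 tensor satisfies A_{ij} = -A_{ji}, so diagonal entries are zero.
The independent components are the upper-triangular entries: C(n, 2) = n(n-1)/2.
n = 11
C(11, 2) = 11 * 10 / 2 = 110 / 2 = 55

55


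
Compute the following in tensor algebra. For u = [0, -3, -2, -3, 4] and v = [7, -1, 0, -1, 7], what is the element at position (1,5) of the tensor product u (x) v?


The outer product entry T_{ij} = u_i * v_j.
We need i=1, j=5.
u_1 = 0, v_5 = 7
T_{1,5} = 0 * 7 = 0

0


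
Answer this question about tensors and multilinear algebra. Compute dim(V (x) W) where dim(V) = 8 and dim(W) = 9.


The dimension of a tensor product is the product of dimensions.
dim(V) = 8, dim(W) = 9
dim(V (x) W) = 8 * 9 = 72

72


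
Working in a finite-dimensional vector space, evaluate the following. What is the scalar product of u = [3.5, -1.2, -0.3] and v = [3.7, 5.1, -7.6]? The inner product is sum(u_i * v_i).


The inner product u . v = sum of u_i * v_i.
Term-by-term: 3.5 * 3.7, -1.2 * 5.1, -0.3 * -7.6
Products: 12.95, -6.12, 2.28
Sum = 12.95 + -6.12 + 2.28 = 9.11

9.11


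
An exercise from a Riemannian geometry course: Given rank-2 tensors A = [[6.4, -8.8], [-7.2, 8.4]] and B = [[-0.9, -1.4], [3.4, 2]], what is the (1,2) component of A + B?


Tensor addition is component-wise: (A + B)_{ij} = A_{ij} + B_{ij}.
A_{12} = -8.8
B_{12} = -1.4
(A + B)_{12} = -8.8 + -1.4 = -10.2

-10.2


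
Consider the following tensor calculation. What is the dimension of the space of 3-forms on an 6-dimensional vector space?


The dimension of the space of p-forms on an n-dimensional space is C(n, p).
n = 6, p = 3
C(6, 3) = 6! / (3! * 3!) = 20

20


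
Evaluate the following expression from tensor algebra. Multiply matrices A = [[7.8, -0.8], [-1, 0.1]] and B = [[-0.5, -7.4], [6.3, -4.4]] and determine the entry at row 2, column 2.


(AB)_{ij} = sum_k A_{ik} B_{kj}.
For i=2, j=2:
A_{21} * B_{12} = -1 * -7.4 = 7.4
A_{22} * B_{22} = 0.1 * -4.4 = -0.44
Sum = 7.4 + -0.44 = 6.96

6.96


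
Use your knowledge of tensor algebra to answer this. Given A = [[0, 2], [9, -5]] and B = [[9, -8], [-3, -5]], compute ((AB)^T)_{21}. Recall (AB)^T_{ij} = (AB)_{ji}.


(AB)^T_{ij} = (AB)_{ji} = sum_k A_{jk} B_{ki}.
For i=2, j=1 we need (AB)_{12}:
A_{11} * B_{12} = 0 * -8 = 0
A_{12} * B_{22} = 2 * -5 = -10
Sum = 0 + -10 = -10

-10


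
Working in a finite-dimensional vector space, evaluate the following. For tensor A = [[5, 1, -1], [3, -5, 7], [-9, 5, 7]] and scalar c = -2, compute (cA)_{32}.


Scalar multiplication: (cA)_{ij} = c * A_{ij}.
c = -2
A_{32} = 5
(cA)_{32} = -2 * 5 = -10

-10


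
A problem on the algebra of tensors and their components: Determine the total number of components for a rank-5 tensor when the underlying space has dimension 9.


The number of components of a rank-r tensor in d dimensions is d^r.
Here d = 9 and r = 5.
9^5 = 59049

59049


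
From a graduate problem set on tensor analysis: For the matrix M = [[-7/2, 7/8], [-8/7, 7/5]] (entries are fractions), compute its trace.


The trace is the sum of diagonal entries.
Diagonal: M[1,1] = -7/2, M[2,2] = 7/5
Tr(M) = -7/2 + 7/5
Computing step by step:
After adding M[1,1]: -7/2
After adding M[2,2]: -21/10
Tr(M) = -21/10

-21/10


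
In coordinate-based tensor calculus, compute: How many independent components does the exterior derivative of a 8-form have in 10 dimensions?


The exterior derivative of a p-form is a (p+1)-form.
Its number of independent components is C(n, p+1).
n = 10, p+1 = 9
C(10, 9) = 10

10


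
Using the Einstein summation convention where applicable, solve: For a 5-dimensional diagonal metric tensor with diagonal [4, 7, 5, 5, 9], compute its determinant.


For a diagonal metric, the determinant is the product of diagonal entries.
Diagonal entries: 4, 7, 5, 5, 9
det(g) = 4 * 7 * 5 * 5 * 9 = 6300

6300


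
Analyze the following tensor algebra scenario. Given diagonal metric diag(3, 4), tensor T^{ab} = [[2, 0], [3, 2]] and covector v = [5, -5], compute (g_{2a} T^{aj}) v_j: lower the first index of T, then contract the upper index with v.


Step 1: lower the first index. For a diagonal metric, g_{ia} T^{aj} = g_{ii} T^{ij} (no sum on i).
g_{22} = 4
S_2{}^1 = 4 * T^{21} = 4 * 3 = 12
S_2{}^2 = 4 * T^{22} = 4 * 2 = 8
Step 2: contract S_2{}^j with v_j.
S_2{}^1 * v_1 = 12 * 5 = 60
S_2{}^2 * v_2 = 8 * -5 = -40
Result = 60 + -40 = 20

20


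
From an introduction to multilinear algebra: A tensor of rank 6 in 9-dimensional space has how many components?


The number of components of a rank-r tensor in d dimensions is d^r.
Here d = 9 and r = 6.
9^6 = 531441

531441


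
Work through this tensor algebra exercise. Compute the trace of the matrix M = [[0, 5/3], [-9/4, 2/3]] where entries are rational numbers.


The trace is the sum of diagonal entries.
Diagonal: M[1,1] = 0, M[2,2] = 2/3
Tr(M) = 0 + 2/3
Computing step by step:
After adding M[1,1]: 0
After adding M[2,2]: 2/3
Tr(M) = 2/3

2/3


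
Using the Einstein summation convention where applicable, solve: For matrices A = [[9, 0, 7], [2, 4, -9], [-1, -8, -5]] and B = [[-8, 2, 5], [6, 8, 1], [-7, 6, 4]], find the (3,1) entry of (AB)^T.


(AB)^T_{ij} = (AB)_{ji} = sum_k A_{jk} B_{ki}.
For i=3, j=1 we need (AB)_{13}:
A_{11} * B_{13} = 9 * 5 = 45
A_{12} * B_{23} = 0 * 1 = 0
A_{13} * B_{33} = 7 * 4 = 28
Sum = 45 + 0 + 28 = 73

73


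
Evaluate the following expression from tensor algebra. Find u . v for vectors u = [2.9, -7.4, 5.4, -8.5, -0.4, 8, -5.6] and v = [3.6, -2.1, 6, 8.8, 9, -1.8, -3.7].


The inner product u . v = sum of u_i * v_i.
Term-by-term: 2.9 * 3.6, -7.4 * -2.1, 5.4 * 6, -8.5 * 8.8, -0.4 * 9, 8 * -1.8, -5.6 * -3.7
Products: 10.44, 15.54, 32.4, -74.8, -3.6, -14.4, 20.72
Sum = 10.44 + 15.54 + 32.4 + -74.8 + -3.6 + -14.4 + 20.72 = -13.7

-13.7


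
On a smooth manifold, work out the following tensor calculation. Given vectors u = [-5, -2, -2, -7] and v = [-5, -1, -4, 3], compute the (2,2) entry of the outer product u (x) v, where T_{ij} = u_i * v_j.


The outer product entry T_{ij} = u_i * v_j.
We need i=2, j=2.
u_2 = -2, v_2 = -1
T_{2,2} = -2 * -1 = 2

2


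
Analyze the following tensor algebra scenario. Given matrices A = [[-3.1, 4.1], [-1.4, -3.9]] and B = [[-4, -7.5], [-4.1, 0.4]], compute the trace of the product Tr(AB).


Tr(AB) = sum_i (AB)_{ii} where (AB)_{ii} = sum_k A_{ik} B_{ki}.
(AB)_{11} = -3.1*-4 + 4.1*-4.1 = -4.41
(AB)_{22} = -1.4*-7.5 + -3.9*0.4 = 8.94
Tr(AB) = -4.41 + 8.94 = 4.53

4.53


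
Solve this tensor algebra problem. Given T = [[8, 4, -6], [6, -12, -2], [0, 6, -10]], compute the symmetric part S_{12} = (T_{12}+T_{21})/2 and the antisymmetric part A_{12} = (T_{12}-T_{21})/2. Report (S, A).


T_{12} = 4
T_{21} = 6
S_{12} = (4 + 6)/2 = 10/2 = 5
A_{12} = (4 - 6)/2 = -2/2 = -1
Check: S + A = 5 + -1 = 4 = T_{12}.

(5, -1)


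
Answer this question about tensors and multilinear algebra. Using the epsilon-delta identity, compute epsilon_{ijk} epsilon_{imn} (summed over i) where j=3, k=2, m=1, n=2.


Using the identity: epsilon_{ijk} epsilon_{imn} = delta_{jm} delta_{kn} - delta_{jn} delta_{km}.
delta_{31} = 0
delta_{22} = 1
delta_{32} = 0
delta_{21} = 0
Result = 0 * 1 - 0 * 0 = 0 - 0 = 0

0


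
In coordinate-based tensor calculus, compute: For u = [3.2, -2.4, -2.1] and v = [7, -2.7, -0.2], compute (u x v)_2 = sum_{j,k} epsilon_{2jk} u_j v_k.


(u x v)_2 = sum_{j,k} epsilon_{2jk} u_j v_k. Only permutations of (1,2,3) contribute; the two non-zero terms are:
eps_{213} u_1 v_3 = -1 * 3.2 * -0.2 = 0.64
eps_{231} u_3 v_1 = 1 * -2.1 * 7 = -14.7
(u x v)_2 = -14.06

-14.06


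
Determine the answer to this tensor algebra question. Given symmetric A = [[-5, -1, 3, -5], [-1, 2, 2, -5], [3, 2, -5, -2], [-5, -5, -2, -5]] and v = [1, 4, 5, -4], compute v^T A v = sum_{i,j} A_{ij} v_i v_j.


First compute Av:
(Av)_1 = -5*1 + -1*4 + 3*5 + -5*-4 = 26
(Av)_2 = -1*1 + 2*4 + 2*5 + -5*-4 = 37
(Av)_3 = 3*1 + 2*4 + -5*5 + -2*-4 = -6
(Av)_4 = -5*1 + -5*4 + -2*5 + -5*-4 = -15
Av = [26, 37, -6, -15]
Then v^T (Av) = 1*26 + 4*37 + 5*-6 + -4*-15
= 26 + 148 + -30 + 60 = 204

204


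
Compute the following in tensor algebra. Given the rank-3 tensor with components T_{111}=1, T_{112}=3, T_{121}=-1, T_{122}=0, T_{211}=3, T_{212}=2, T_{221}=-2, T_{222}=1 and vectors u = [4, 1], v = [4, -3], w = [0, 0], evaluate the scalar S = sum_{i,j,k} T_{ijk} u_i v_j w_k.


S = sum over i,j,k of T_{ijk} u_i v_j w_k. Expanding all 8 terms:
T_{111}*u_1*v_1*w_1 = 1*4*4*0 = 0  (running total: 0)
T_{112}*u_1*v_1*w_2 = 3*4*4*0 = 0  (running total: 0)
T_{121}*u_1*v_2*w_1 = -1*4*-3*0 = 0  (running total: 0)
T_{122}*u_1*v_2*w_2 = 0*4*-3*0 = 0  (running total: 0)
T_{211}*u_2*v_1*w_1 = 3*1*4*0 = 0  (running total: 0)
T_{212}*u_2*v_1*w_2 = 2*1*4*0 = 0  (running total: 0)
T_{221}*u_2*v_2*w_1 = -2*1*-3*0 = 0  (running total: 0)
T_{222}*u_2*v_2*w_2 = 1*1*-3*0 = 0  (running total: 0)
S = 0

0


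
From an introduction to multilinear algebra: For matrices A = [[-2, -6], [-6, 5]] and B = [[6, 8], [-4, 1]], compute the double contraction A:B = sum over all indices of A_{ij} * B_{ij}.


A:B = sum over all i,j of A_{ij} * B_{ij}.
Row 1: -2*6=-12, -6*8=-48 => row sum = -60
Row 2: -6*-4=24, 5*1=5 => row sum = 29
Total = -60 + 29 = -31

-31


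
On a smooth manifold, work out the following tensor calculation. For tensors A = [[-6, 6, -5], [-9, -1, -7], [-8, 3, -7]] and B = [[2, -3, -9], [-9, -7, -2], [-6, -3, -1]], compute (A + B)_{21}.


Tensor addition is component-wise: (A + B)_{ij} = A_{ij} + B_{ij}.
A_{21} = -9
B_{21} = -9
(A + B)_{21} = -9 + -9 = -18

-18


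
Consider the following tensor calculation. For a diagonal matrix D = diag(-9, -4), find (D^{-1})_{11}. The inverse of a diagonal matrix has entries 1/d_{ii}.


For a diagonal matrix, the inverse has entries (D^{-1})_{ii} = 1/d_{ii}.
The diagonal entries are: d_{11} = -9, d_{22} = -4
We need (D^{-1})_{11} = 1/d_{11} = 1/-9 = -1/9

-1/9


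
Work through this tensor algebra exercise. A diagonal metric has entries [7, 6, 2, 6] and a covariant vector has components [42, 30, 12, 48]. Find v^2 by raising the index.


To raise an index with a diagonal metric: v^i = v_i / g_{ii}.
For index 2: v_2 = 30, g_{22} = 6
v^2 = 30 / 6 = 5

5


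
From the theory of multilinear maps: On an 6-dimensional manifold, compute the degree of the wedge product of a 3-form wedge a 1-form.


The degree of a wedge product is the sum of the degrees of the individual forms.
Degrees: 3, 1
Total degree = 3 + 1 = 4

4


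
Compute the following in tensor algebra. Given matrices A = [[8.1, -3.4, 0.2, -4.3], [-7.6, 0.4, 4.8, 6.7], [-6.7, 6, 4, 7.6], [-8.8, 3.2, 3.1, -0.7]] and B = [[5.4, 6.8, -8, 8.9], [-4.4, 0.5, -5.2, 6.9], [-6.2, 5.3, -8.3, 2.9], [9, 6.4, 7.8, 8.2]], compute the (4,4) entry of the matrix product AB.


(AB)_{ij} = sum_k A_{ik} B_{kj}.
For i=4, j=4:
A_{41} * B_{14} = -8.8 * 8.9 = -78.32
A_{42} * B_{24} = 3.2 * 6.9 = 22.08
A_{43} * B_{34} = 3.1 * 2.9 = 8.99
A_{44} * B_{44} = -0.7 * 8.2 = -5.74
Sum = -78.32 + 22.08 + 8.99 + -5.74 = -52.99

-52.99


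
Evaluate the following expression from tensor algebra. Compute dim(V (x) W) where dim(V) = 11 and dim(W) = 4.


The dimension of a tensor product is the product of dimensions.
dim(V) = 11, dim(W) = 4
dim(V (x) W) = 11 * 4 = 44

44


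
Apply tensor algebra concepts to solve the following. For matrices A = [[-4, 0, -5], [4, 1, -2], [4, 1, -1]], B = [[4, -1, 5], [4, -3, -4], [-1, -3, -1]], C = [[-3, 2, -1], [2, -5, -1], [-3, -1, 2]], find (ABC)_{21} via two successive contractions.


(ABC)_{21} = sum_m (AB)_{2m} C_{m1}. First compute row 2 of AB.
(AB)_{21} = 4*4 + 1*4 + -2*-1 = 22
(AB)_{22} = 4*-1 + 1*-3 + -2*-3 = -1
(AB)_{23} = 4*5 + 1*-4 + -2*-1 = 18
Now contract with column 1 of C:
(AB)_{21} * C_{11} = 22 * -3 = -66
(AB)_{22} * C_{21} = -1 * 2 = -2
(AB)_{23} * C_{31} = 18 * -3 = -54
(ABC)_{21} = -66 + -2 + -54 = -122

-122


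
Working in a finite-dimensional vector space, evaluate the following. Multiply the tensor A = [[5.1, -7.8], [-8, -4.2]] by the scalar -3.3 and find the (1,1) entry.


Scalar multiplication: (cA)_{ij} = c * A_{ij}.
c = -3.3
A_{11} = 5.1
(cA)_{11} = -3.3 * 5.1 = -16.83

-16.83


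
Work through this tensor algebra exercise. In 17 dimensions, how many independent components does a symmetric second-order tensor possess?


A symmetric rank-2 tensor in d dimensions has d(d+1)/2 independent components.
d = 17
d(d+1)/2 = 17 * 18 / 2 = 306 / 2 = 153

153


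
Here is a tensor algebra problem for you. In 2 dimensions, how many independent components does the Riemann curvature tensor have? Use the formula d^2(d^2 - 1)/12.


The Riemann tensor in d dimensions has d^2(d^2 - 1)/12 independent components.
d = 2, so d^2 = 4
d^2 - 1 = 3
d^2(d^2 - 1) = 4 * 3 = 12
Divide by 12: 12 / 12 = 1

1


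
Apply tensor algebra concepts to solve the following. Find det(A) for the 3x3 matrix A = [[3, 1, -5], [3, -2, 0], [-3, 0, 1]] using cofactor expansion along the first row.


Expanding along the first row, det(A) = a11*M_11 - a12*M_12 + a13*M_13, where M_1j is the (1,j) minor.
Minor M_11 = -2*1 - 0*0 = -2
Minor M_12 = 3*1 - 0*-3 = 3
Minor M_13 = 3*0 - -2*-3 = -6
det = 3*(-2) - 1*(3) + -5*(-6)
    = -6 - 3 + 30
    = 21

21


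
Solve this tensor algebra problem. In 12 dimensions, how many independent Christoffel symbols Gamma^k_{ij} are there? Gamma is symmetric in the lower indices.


Christoffel symbols Gamma^k_{ij} are symmetric in i,j, so there are d * d(d+1)/2 independent symbols.
d = 12
d(d+1)/2 = 12 * 13 / 2 = 78
Total = 12 * 78 = 936

936


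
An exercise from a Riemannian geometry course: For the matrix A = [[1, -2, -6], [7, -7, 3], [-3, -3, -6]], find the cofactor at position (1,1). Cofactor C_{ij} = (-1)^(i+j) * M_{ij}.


To find cofactor C_{11}, delete row 1 and column 1.
The resulting 2x2 submatrix is: [[-7, 3], [-3, -6]]
Minor M_{11} = -7*-6 - 3*-3
  = 42 - -9 = 51
Sign = (-1)^(1+1) = (-1)^2 = 1
Cofactor C_{11} = 1 * 51 = 51

51


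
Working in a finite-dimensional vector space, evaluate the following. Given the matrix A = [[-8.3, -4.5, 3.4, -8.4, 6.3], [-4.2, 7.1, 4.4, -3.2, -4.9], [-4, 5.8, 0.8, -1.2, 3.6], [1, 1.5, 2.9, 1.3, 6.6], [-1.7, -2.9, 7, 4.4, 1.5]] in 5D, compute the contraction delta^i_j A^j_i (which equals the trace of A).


The contraction (trace) of a rank-2 tensor is the sum of its diagonal elements.
Diagonal entries: A[1,1] = -8.3, A[2,2] = 7.1, A[3,3] = 0.8, A[4,4] = 1.3, A[5,5] = 1.5
Tr(A) = -8.3 + 7.1 + 0.8 + 1.3 + 1.5 = 2.4

2.4


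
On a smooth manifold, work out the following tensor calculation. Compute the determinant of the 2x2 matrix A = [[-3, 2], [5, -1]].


For a 2x2 matrix [[a, b], [c, d]], det = a*d - b*c.
a = -3, b = 2, c = 5, d = -1
a*d = -3 * -1 = 3
b*c = 2 * 5 = 10
det = 3 - 10 = -7

-7


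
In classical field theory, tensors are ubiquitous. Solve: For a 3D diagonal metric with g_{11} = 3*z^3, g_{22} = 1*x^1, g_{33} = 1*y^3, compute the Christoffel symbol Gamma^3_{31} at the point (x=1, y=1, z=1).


For a diagonal metric, Gamma^k_{ij} = (1/2) g^{kk} (dg_{ik}/dx_j + dg_{jk}/dx_i - dg_{ij}/dx_k).
The metric is diagonal, so g_{ab} = 0 for a != b.
At the given point: g_{11} = 3, g_{22} = 1, g_{33} = 1
g^{33} = 1/1
dg_{33}/dx_1 = dg_{33}/dx_1 = 0
dg_{13}/dx_3 = 0 (off-diagonal)
dg_{31}/dx_3 = 0 (off-diagonal)
Numerator = 0 + 0 - 0 = 0
Gamma^3_{31} = 0 / (2 * 1) = 0

0


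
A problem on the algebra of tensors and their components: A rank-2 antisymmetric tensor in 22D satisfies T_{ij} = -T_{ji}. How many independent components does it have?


An antisymmetric rank-2 tensor satisfies A_{ij} = -A_{ji}, so diagonal entries are zero.
The independent components are the upper-triangular entries: C(n, 2) = n(n-1)/2.
n = 22
C(22, 2) = 22 * 21 / 2 = 462 / 2 = 231

231


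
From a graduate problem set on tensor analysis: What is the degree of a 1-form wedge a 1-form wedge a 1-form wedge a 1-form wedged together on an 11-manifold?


The degree of a wedge product is the sum of the degrees of the individual forms.
Degrees: 1, 1, 1, 1
Total degree = 1 + 1 + 1 + 1 = 4

4


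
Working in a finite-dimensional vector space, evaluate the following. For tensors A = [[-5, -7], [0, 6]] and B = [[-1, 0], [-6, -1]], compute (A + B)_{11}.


Tensor addition is component-wise: (A + B)_{ij} = A_{ij} + B_{ij}.
A_{11} = -5
B_{11} = -1
(A + B)_{11} = -5 + -1 = -6

-6


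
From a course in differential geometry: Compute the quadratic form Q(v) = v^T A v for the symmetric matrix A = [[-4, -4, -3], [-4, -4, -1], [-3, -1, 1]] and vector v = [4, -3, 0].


First compute Av:
(Av)_1 = -4*4 + -4*-3 + -3*0 = -4
(Av)_2 = -4*4 + -4*-3 + -1*0 = -4
(Av)_3 = -3*4 + -1*-3 + 1*0 = -9
Av = [-4, -4, -9]
Then v^T (Av) = 4*-4 + -3*-4 + 0*-9
= -16 + 12 + 0 = -4

-4


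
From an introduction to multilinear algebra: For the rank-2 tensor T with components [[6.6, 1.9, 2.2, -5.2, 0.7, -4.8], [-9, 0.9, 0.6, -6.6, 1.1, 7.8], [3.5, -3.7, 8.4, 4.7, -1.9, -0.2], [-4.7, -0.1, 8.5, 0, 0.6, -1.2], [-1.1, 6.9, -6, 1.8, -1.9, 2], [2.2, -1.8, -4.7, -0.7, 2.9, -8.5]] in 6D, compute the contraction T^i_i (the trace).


The contraction (trace) of a rank-2 tensor is the sum of its diagonal elements.
Diagonal entries: A[1,1] = 6.6, A[2,2] = 0.9, A[3,3] = 8.4, A[4,4] = 0, A[5,5] = -1.9, A[6,6] = -8.5
Tr(A) = 6.6 + 0.9 + 8.4 + 0 + -1.9 + -8.5 = 5.5

5.5


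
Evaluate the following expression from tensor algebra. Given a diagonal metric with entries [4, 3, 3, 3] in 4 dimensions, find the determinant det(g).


For a diagonal metric, the determinant is the product of diagonal entries.
Diagonal entries: 4, 3, 3, 3
det(g) = 4 * 3 * 3 * 3 = 108

108


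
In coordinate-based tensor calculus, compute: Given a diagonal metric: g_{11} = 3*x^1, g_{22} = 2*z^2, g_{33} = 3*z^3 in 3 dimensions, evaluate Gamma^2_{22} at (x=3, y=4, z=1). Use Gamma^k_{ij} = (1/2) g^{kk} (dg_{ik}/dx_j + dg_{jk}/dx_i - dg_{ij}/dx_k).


For a diagonal metric, Gamma^k_{ij} = (1/2) g^{kk} (dg_{ik}/dx_j + dg_{jk}/dx_i - dg_{ij}/dx_k).
The metric is diagonal, so g_{ab} = 0 for a != b.
At the given point: g_{11} = 9, g_{22} = 2, g_{33} = 3
g^{22} = 1/2
dg_{22}/dx_2 = dg_{22}/dx_2 = 0
dg_{22}/dx_2 = dg_{22}/dx_2 = 0
dg_{22}/dx_2 = dg_{22}/dx_2 = 0
Numerator = 0 + 0 - 0 = 0
Gamma^2_{22} = 0 / (2 * 2) = 0

0


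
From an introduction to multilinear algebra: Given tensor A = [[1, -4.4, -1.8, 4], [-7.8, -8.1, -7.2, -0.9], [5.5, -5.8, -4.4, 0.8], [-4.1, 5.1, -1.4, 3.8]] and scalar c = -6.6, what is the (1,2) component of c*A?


Scalar multiplication: (cA)_{ij} = c * A_{ij}.
c = -6.6
A_{12} = -4.4
(cA)_{12} = -6.6 * -4.4 = 29.04

29.04


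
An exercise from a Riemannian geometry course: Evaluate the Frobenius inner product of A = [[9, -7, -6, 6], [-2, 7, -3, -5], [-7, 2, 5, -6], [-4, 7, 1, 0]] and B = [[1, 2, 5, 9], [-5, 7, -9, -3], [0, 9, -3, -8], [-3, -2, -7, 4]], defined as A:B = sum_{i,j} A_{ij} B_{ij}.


A:B = sum over all i,j of A_{ij} * B_{ij}.
Row 1: 9*1=9, -7*2=-14, -6*5=-30, 6*9=54 => row sum = 19
Row 2: -2*-5=10, 7*7=49, -3*-9=27, -5*-3=15 => row sum = 101
Row 3: -7*0=0, 2*9=18, 5*-3=-15, -6*-8=48 => row sum = 51
Row 4: -4*-3=12, 7*-2=-14, 1*-7=-7, 0*4=0 => row sum = -9
Total = 19 + 101 + 51 + -9 = 162

162


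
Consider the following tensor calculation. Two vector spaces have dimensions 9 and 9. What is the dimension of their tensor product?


The dimension of a tensor product is the product of dimensions.
dim(V) = 9, dim(W) = 9
dim(V (x) W) = 9 * 9 = 81

81


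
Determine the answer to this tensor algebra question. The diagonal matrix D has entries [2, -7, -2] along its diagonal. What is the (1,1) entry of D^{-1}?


For a diagonal matrix, the inverse has entries (D^{-1})_{ii} = 1/d_{ii}.
The diagonal entries are: d_{11} = 2, d_{22} = -7, d_{33} = -2
We need (D^{-1})_{11} = 1/d_{11} = 1/2 = 1/2

1/2


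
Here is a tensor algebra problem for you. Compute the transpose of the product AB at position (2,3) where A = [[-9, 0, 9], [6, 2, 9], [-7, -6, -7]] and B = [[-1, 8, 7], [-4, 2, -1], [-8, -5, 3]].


(AB)^T_{ij} = (AB)_{ji} = sum_k A_{jk} B_{ki}.
For i=2, j=3 we need (AB)_{32}:
A_{31} * B_{12} = -7 * 8 = -56
A_{32} * B_{22} = -6 * 2 = -12
A_{33} * B_{32} = -7 * -5 = 35
Sum = -56 + -12 + 35 = -33

-33


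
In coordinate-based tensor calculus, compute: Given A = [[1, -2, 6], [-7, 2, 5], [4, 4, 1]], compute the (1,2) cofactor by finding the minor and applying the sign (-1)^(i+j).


To find cofactor C_{12}, delete row 1 and column 2.
The resulting 2x2 submatrix is: [[-7, 5], [4, 1]]
Minor M_{12} = -7*1 - 5*4
  = -7 - 20 = -27
Sign = (-1)^(1+2) = (-1)^3 = -1
Cofactor C_{12} = -1 * -27 = 27

27


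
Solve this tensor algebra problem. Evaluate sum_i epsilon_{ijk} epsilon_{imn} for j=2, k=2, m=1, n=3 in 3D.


Using the identity: epsilon_{ijk} epsilon_{imn} = delta_{jm} delta_{kn} - delta_{jn} delta_{km}.
delta_{21} = 0
delta_{23} = 0
delta_{23} = 0
delta_{21} = 0
Result = 0 * 0 - 0 * 0 = 0 - 0 = 0

0


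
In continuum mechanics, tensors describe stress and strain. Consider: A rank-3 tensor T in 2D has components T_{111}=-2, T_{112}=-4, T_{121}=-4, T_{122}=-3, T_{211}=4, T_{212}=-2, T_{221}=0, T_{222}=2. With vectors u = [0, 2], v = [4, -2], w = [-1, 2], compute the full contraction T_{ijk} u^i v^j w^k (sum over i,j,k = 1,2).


S = sum over i,j,k of T_{ijk} u_i v_j w_k. Expanding all 8 terms:
T_{111}*u_1*v_1*w_1 = -2*0*4*-1 = 0  (running total: 0)
T_{112}*u_1*v_1*w_2 = -4*0*4*2 = 0  (running total: 0)
T_{121}*u_1*v_2*w_1 = -4*0*-2*-1 = 0  (running total: 0)
T_{122}*u_1*v_2*w_2 = -3*0*-2*2 = 0  (running total: 0)
T_{211}*u_2*v_1*w_1 = 4*2*4*-1 = -32  (running total: -32)
T_{212}*u_2*v_1*w_2 = -2*2*4*2 = -32  (running total: -64)
T_{221}*u_2*v_2*w_1 = 0*2*-2*-1 = 0  (running total: -64)
T_{222}*u_2*v_2*w_2 = 2*2*-2*2 = -16  (running total: -80)
S = -80

-80


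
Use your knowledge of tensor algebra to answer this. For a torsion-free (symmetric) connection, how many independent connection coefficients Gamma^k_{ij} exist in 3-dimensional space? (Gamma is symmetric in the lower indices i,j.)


Christoffel symbols Gamma^k_{ij} are symmetric in i,j, so there are d * d(d+1)/2 independent symbols.
d = 3
d(d+1)/2 = 3 * 4 / 2 = 6
Total = 3 * 6 = 18

18


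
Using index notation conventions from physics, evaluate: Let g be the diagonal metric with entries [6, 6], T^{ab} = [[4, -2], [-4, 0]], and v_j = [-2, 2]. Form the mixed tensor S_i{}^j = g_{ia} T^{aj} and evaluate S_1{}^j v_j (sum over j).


Step 1: lower the first index. For a diagonal metric, g_{ia} T^{aj} = g_{ii} T^{ij} (no sum on i).
g_{11} = 6
S_1{}^1 = 6 * T^{11} = 6 * 4 = 24
S_1{}^2 = 6 * T^{12} = 6 * -2 = -12
Step 2: contract S_1{}^j with v_j.
S_1{}^1 * v_1 = 24 * -2 = -48
S_1{}^2 * v_2 = -12 * 2 = -24
Result = -48 + -24 = -72

-72


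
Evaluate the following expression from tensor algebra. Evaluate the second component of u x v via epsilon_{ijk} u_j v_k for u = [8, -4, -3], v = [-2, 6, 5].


(u x v)_2 = sum_{j,k} epsilon_{2jk} u_j v_k. Only permutations of (1,2,3) contribute; the two non-zero terms are:
eps_{213} u_1 v_3 = -1 * 8 * 5 = -40
eps_{231} u_3 v_1 = 1 * -3 * -2 = 6
(u x v)_2 = -34

-34


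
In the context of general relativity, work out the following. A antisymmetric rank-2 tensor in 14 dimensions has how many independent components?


A antisymmetric rank-2 tensor in d dimensions has d(d-1)/2 independent components.
d = 14
d(d-1)/2 = 14 * 13 / 2 = 182 / 2 = 91

91


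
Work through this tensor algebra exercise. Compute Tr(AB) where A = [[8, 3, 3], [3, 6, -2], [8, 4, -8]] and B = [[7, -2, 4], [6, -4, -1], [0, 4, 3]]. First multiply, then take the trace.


Tr(AB) = sum_i (AB)_{ii} where (AB)_{ii} = sum_k A_{ik} B_{ki}.
(AB)_{11} = 8*7 + 3*6 + 3*0 = 74
(AB)_{22} = 3*-2 + 6*-4 + -2*4 = -38
(AB)_{33} = 8*4 + 4*-1 + -8*3 = 4
Tr(AB) = 74 + -38 + 4 = 40

40


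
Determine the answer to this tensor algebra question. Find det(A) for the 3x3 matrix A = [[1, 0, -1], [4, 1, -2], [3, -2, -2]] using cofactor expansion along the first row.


Expanding along the first row, det(A) = a11*M_11 - a12*M_12 + a13*M_13, where M_1j is the (1,j) minor.
Minor M_11 = 1*-2 - -2*-2 = -6
Minor M_12 = 4*-2 - -2*3 = -2
Minor M_13 = 4*-2 - 1*3 = -11
det = 1*(-6) - 0*(-2) + -1*(-11)
    = -6 - 0 + 11
    = 5

5


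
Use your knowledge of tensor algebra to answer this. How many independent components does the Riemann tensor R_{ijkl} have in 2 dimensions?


The Riemann tensor in d dimensions has d^2(d^2 - 1)/12 independent components.
d = 2, so d^2 = 4
d^2 - 1 = 3
d^2(d^2 - 1) = 4 * 3 = 12
Divide by 12: 12 / 12 = 1

1


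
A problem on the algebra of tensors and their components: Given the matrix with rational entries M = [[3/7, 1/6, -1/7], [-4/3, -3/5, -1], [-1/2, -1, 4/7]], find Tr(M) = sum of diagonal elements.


The trace is the sum of diagonal entries.
Diagonal: M[1,1] = 3/7, M[2,2] = -3/5, M[3,3] = 4/7
Tr(M) = 3/7 + -3/5 + 4/7
Computing step by step:
After adding M[1,1]: 3/7
After adding M[2,2]: -6/35
After adding M[3,3]: 2/5
Tr(M) = 2/5

2/5


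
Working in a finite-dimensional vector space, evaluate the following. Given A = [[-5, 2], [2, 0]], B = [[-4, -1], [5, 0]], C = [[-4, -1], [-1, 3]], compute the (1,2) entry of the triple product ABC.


(ABC)_{12} = sum_m (AB)_{1m} C_{m2}. First compute row 1 of AB.
(AB)_{11} = -5*-4 + 2*5 = 30
(AB)_{12} = -5*-1 + 2*0 = 5
Now contract with column 2 of C:
(AB)_{11} * C_{12} = 30 * -1 = -30
(AB)_{12} * C_{22} = 5 * 3 = 15
(ABC)_{12} = -30 + 15 = -15

-15


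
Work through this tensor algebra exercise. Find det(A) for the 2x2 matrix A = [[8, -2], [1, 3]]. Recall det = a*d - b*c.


For a 2x2 matrix [[a, b], [c, d]], det = a*d - b*c.
a = 8, b = -2, c = 1, d = 3
a*d = 8 * 3 = 24
b*c = -2 * 1 = -2
det = 24 - -2 = 26

26


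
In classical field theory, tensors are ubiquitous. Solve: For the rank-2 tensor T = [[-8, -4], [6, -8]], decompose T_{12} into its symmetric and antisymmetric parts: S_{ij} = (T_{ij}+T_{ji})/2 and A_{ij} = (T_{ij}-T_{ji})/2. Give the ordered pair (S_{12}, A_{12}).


T_{12} = -4
T_{21} = 6
S_{12} = (-4 + 6)/2 = 2/2 = 1
A_{12} = (-4 - 6)/2 = -10/2 = -5
Check: S + A = 1 + -5 = -4 = T_{12}.

(1, -5)


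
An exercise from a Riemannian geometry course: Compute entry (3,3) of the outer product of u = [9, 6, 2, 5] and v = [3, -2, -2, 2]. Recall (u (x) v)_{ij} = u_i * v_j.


The outer product entry T_{ij} = u_i * v_j.
We need i=3, j=3.
u_3 = 2, v_3 = -2
T_{3,3} = 2 * -2 = -4

-4


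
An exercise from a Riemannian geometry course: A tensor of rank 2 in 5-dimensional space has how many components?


The number of components of a rank-r tensor in d dimensions is d^r.
Here d = 5 and r = 2.
5^2 = 25

25


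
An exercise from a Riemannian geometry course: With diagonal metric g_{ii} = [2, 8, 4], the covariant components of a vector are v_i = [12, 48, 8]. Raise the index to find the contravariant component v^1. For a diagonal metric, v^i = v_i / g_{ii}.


To raise an index with a diagonal metric: v^i = v_i / g_{ii}.
For index 1: v_1 = 12, g_{11} = 2
v^1 = 12 / 2 = 6

6


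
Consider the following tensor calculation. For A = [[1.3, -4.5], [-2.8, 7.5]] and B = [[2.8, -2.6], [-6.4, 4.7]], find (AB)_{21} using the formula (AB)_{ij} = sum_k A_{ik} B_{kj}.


(AB)_{ij} = sum_k A_{ik} B_{kj}.
For i=2, j=1:
A_{21} * B_{11} = -2.8 * 2.8 = -7.84
A_{22} * B_{21} = 7.5 * -6.4 = -48
Sum = -7.84 + -48 = -55.84

-55.84


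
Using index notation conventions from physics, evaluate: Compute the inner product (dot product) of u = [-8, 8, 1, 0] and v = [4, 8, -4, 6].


The inner product u . v = sum of u_i * v_i.
Term-by-term: -8 * 4, 8 * 8, 1 * -4, 0 * 6
Products: -32, 64, -4, 0
Sum = -32 + 64 + -4 + 0 = 28

28


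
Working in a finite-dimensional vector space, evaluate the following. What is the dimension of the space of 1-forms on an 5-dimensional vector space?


The dimension of the space of p-forms on an n-dimensional space is C(n, p).
n = 5, p = 1
C(5, 1) = 5! / (1! * 4!) = 5

5


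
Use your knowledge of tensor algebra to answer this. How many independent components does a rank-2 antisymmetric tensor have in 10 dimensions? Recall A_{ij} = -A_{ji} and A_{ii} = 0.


An antisymmetric rank-2 tensor satisfies A_{ij} = -A_{ji}, so diagonal entries are zero.
The independent components are the upper-triangular entries: C(n, 2) = n(n-1)/2.
n = 10
C(10, 2) = 10 * 9 / 2 = 90 / 2 = 45

45


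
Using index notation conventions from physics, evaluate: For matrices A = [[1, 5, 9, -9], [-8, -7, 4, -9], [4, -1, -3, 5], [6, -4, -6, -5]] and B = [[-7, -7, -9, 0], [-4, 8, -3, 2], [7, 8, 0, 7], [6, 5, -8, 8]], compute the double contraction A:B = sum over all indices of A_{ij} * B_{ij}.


A:B = sum over all i,j of A_{ij} * B_{ij}.
Row 1: 1*-7=-7, 5*-7=-35, 9*-9=-81, -9*0=0 => row sum = -123
Row 2: -8*-4=32, -7*8=-56, 4*-3=-12, -9*2=-18 => row sum = -54
Row 3: 4*7=28, -1*8=-8, -3*0=0, 5*7=35 => row sum = 55
Row 4: 6*6=36, -4*5=-20, -6*-8=48, -5*8=-40 => row sum = 24
Total = -123 + -54 + 55 + 24 = -98

-98


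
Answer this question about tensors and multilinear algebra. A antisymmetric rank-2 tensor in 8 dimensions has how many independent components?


A antisymmetric rank-2 tensor in d dimensions has d(d-1)/2 independent components.
d = 8
d(d-1)/2 = 8 * 7 / 2 = 56 / 2 = 28

28


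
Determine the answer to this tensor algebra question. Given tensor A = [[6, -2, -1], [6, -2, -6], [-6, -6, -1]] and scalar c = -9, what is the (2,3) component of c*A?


Scalar multiplication: (cA)_{ij} = c * A_{ij}.
c = -9
A_{23} = -6
(cA)_{23} = -9 * -6 = 54

54


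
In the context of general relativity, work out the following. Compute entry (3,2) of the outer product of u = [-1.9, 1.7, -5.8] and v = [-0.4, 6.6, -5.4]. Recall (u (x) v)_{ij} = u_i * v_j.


The outer product entry T_{ij} = u_i * v_j.
We need i=3, j=2.
u_3 = -5.8, v_2 = 6.6
T_{3,2} = -5.8 * 6.6 = -38.28

-38.28


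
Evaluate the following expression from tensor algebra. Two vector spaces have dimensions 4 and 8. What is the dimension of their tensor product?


The dimension of a tensor product is the product of dimensions.
dim(V) = 4, dim(W) = 8
dim(V (x) W) = 4 * 8 = 32

32


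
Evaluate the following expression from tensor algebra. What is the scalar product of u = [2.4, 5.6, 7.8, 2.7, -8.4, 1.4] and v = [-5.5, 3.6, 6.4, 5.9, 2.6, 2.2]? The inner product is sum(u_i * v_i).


The inner product u . v = sum of u_i * v_i.
Term-by-term: 2.4 * -5.5, 5.6 * 3.6, 7.8 * 6.4, 2.7 * 5.9, -8.4 * 2.6, 1.4 * 2.2
Products: -13.2, 20.16, 49.92, 15.93, -21.84, 3.08
Sum = -13.2 + 20.16 + 49.92 + 15.93 + -21.84 + 3.08 = 54.05

54.05


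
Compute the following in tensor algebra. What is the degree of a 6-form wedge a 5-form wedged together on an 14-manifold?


The degree of a wedge product is the sum of the degrees of the individual forms.
Degrees: 6, 5
Total degree = 6 + 5 = 11

11


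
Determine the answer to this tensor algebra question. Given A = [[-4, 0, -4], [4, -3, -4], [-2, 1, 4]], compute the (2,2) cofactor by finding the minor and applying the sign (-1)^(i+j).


To find cofactor C_{22}, delete row 2 and column 2.
The resulting 2x2 submatrix is: [[-4, -4], [-2, 4]]
Minor M_{22} = -4*4 - -4*-2
  = -16 - 8 = -24
Sign = (-1)^(2+2) = (-1)^4 = 1
Cofactor C_{22} = 1 * -24 = -24

-24


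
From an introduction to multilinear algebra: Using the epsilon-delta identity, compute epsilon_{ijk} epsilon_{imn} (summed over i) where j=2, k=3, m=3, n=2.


Using the identity: epsilon_{ijk} epsilon_{imn} = delta_{jm} delta_{kn} - delta_{jn} delta_{km}.
delta_{23} = 0
delta_{32} = 0
delta_{22} = 1
delta_{33} = 1
Result = 0 * 0 - 1 * 1 = 0 - 1 = -1

-1


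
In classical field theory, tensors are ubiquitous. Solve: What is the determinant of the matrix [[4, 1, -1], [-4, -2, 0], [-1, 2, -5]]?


Expanding along the first row, det(A) = a11*M_11 - a12*M_12 + a13*M_13, where M_1j is the (1,j) minor.
Minor M_11 = -2*-5 - 0*2 = 10
Minor M_12 = -4*-5 - 0*-1 = 20
Minor M_13 = -4*2 - -2*-1 = -10
det = 4*(10) - 1*(20) + -1*(-10)
    = 40 - 20 + 10
    = 30

30


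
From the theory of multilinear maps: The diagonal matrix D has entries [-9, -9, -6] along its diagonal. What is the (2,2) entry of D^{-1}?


For a diagonal matrix, the inverse has entries (D^{-1})_{ii} = 1/d_{ii}.
The diagonal entries are: d_{11} = -9, d_{22} = -9, d_{33} = -6
We need (D^{-1})_{22} = 1/d_{22} = 1/-9 = -1/9

-1/9


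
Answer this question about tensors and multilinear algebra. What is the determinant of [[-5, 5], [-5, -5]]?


For a 2x2 matrix [[a, b], [c, d]], det = a*d - b*c.
a = -5, b = 5, c = -5, d = -5
a*d = -5 * -5 = 25
b*c = 5 * -5 = -25
det = 25 - -25 = 50

50


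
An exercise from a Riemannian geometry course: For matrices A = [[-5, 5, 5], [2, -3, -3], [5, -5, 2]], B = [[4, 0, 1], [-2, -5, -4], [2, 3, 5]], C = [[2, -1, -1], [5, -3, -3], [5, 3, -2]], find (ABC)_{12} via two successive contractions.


(ABC)_{12} = sum_m (AB)_{1m} C_{m2}. First compute row 1 of AB.
(AB)_{11} = -5*4 + 5*-2 + 5*2 = -20
(AB)_{12} = -5*0 + 5*-5 + 5*3 = -10
(AB)_{13} = -5*1 + 5*-4 + 5*5 = 0
Now contract with column 2 of C:
(AB)_{11} * C_{12} = -20 * -1 = 20
(AB)_{12} * C_{22} = -10 * -3 = 30
(AB)_{13} * C_{32} = 0 * 3 = 0
(ABC)_{12} = 20 + 30 + 0 = 50

50


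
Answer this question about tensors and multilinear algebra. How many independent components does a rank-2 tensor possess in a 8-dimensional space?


The number of components of a rank-r tensor in d dimensions is d^r.
Here d = 8 and r = 2.
8^2 = 64

64


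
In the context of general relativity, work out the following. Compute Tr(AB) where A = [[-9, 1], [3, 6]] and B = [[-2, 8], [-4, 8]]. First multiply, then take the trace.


Tr(AB) = sum_i (AB)_{ii} where (AB)_{ii} = sum_k A_{ik} B_{ki}.
(AB)_{11} = -9*-2 + 1*-4 = 14
(AB)_{22} = 3*8 + 6*8 = 72
Tr(AB) = 14 + 72 = 86

86


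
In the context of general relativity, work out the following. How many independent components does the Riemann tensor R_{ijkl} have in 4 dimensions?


The Riemann tensor in d dimensions has d^2(d^2 - 1)/12 independent components.
d = 4, so d^2 = 16
d^2 - 1 = 15
d^2(d^2 - 1) = 16 * 15 = 240
Divide by 12: 240 / 12 = 20

20


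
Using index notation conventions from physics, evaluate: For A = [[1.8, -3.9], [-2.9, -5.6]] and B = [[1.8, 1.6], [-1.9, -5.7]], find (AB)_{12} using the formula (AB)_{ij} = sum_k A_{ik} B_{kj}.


(AB)_{ij} = sum_k A_{ik} B_{kj}.
For i=1, j=2:
A_{11} * B_{12} = 1.8 * 1.6 = 2.88
A_{12} * B_{22} = -3.9 * -5.7 = 22.23
Sum = 2.88 + 22.23 = 25.11

25.11


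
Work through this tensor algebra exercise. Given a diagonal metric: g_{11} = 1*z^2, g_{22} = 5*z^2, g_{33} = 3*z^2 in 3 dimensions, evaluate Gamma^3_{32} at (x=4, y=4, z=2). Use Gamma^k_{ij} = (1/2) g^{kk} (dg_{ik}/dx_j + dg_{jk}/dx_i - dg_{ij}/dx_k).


For a diagonal metric, Gamma^k_{ij} = (1/2) g^{kk} (dg_{ik}/dx_j + dg_{jk}/dx_i - dg_{ij}/dx_k).
The metric is diagonal, so g_{ab} = 0 for a != b.
At the given point: g_{11} = 4, g_{22} = 20, g_{33} = 12
g^{33} = 1/12
dg_{33}/dx_2 = dg_{33}/dx_2 = 0
dg_{23}/dx_3 = 0 (off-diagonal)
dg_{32}/dx_3 = 0 (off-diagonal)
Numerator = 0 + 0 - 0 = 0
Gamma^3_{32} = 0 / (2 * 12) = 0

0


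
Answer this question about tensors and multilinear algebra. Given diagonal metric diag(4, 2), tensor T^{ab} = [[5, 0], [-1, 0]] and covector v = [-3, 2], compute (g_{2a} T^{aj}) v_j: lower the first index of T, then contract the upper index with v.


Step 1: lower the first index. For a diagonal metric, g_{ia} T^{aj} = g_{ii} T^{ij} (no sum on i).
g_{22} = 2
S_2{}^1 = 2 * T^{21} = 2 * -1 = -2
S_2{}^2 = 2 * T^{22} = 2 * 0 = 0
Step 2: contract S_2{}^j with v_j.
S_2{}^1 * v_1 = -2 * -3 = 6
S_2{}^2 * v_2 = 0 * 2 = 0
Result = 6 + 0 = 6

6
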